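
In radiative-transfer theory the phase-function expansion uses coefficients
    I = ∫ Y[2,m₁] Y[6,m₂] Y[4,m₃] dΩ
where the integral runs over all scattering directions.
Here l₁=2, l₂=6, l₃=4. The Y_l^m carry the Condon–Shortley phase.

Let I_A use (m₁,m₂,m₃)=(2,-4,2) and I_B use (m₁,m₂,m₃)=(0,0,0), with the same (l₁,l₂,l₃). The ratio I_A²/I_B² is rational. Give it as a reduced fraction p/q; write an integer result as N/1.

14/15

Same 2,6,4: normalisation and zero-m 3j drop out of the ratio.
A: Δ: 4! 0! 8! / 13! → 1/6435; sum: t=0:+1/34560 = 1/34560; 3j²(2 6 4; 2 -4 2) = Δ·Π!·Σ² = 14/429  (sign +1)
B: Δ: 4! 0! 8! / 13! → 1/6435; sum: t=2:+1/2304 = 1/2304; 3j²(2 6 4; 0 0 0) = Δ·Π!·Σ² = 5/143  (sign +1)
I_A²/I_B² = (14/429)/(5/143) = 14/15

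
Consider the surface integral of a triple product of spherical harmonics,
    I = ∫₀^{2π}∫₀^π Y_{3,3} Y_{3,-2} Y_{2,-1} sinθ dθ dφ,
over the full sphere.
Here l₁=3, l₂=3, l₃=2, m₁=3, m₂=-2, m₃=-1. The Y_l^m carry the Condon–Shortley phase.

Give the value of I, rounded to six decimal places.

Checks pass: Σm=0; 8 even; l₃=2∈[0,6].
(2·3+1)(2·3+1)(2·2+1) = 245
Δ: 4! 2! 2! / 9! → 1/3780
sum: t=1:−1/24 t=2:+1/4 t=3:−1/24 = 1/6
3j²(3 3 2; 0 0 0) = Δ·Π!·Σ² = 4/105  (sign +1)
sum: t=0:+1/48 = 1/48
3j²(3 3 2; 3 -2 -1) = Δ·Π!·Σ² = 5/84  (sign -1)
combine: 4πI² = 245·4/105·5/84 = 5/9
take √, sign -1: I = -0.21026104

-0.210261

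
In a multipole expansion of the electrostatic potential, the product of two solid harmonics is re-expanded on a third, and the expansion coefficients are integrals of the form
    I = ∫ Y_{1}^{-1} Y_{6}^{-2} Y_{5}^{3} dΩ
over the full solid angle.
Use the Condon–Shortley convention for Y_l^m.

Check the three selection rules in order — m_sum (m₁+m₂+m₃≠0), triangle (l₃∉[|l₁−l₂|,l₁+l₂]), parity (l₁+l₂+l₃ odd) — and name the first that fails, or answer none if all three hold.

m₁+m₂+m₃ = -1 − 2 + 3 = 0  ✓
triangle: |1−6|=5 ≤ l₃=5 ≤ 1+6=7  ✓
parity: l₁+l₂+l₃ = 12 is even  ✓

none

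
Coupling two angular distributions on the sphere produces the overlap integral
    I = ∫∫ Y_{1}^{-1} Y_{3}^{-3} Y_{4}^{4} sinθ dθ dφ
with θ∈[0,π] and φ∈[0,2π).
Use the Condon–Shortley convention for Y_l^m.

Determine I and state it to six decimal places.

0.325735

Checks pass: Σm=0; 8 even; l₃=4∈[2,4].
(2·1+1)(2·3+1)(2·4+1) = 189
Δ: 0! 2! 6! / 9! → 1/252
sum: t=0:+1/36 = 1/36
3j²(1 3 4; 0 0 0) = Δ·Π!·Σ² = 4/63  (sign +1)
sum: t=0:+1/1440 = 1/1440
3j²(1 3 4; -1 -3 4) = Δ·Π!·Σ² = 1/9  (sign +1)
combine: 4πI² = 189·4/63·1/9 = 4/3
take √, sign +1: I = 0.32573501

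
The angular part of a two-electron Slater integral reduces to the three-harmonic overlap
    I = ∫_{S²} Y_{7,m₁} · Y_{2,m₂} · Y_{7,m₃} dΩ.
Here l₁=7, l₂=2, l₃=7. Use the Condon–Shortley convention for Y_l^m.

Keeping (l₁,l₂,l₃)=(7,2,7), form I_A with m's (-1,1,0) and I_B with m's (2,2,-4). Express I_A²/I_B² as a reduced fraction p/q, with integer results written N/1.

Same 7,2,7: normalisation and zero-m 3j drop out of the ratio.
A: Δ: 2! 12! 2! / 17! → 1/185640; sum: t=1:−1/1209600 t=2:+1/1036800 = 1/7257600; 3j²(7 2 7; -1 1 0) = Δ·Π!·Σ² = 1/2210  (sign -1)
B: Δ: 2! 12! 2! / 17! → 1/185640; sum: t=2:+1/8709120 = 1/8709120; 3j²(7 2 7; 2 2 -4) = Δ·Π!·Σ² = 55/3094  (sign -1)
I_A²/I_B² = (1/2210)/(55/3094) = 7/275

7/275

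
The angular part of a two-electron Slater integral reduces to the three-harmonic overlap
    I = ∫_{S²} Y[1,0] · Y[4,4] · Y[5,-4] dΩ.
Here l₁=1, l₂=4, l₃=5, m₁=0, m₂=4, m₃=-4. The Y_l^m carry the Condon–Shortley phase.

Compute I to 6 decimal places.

0.147319

Rules hold: Σm=0, L=10 even, 3≤5≤5.
N = 3·9·11 = 297
Δ = 0!·2!·8!/11! = 1/495
Racah Σ t=0..0: t=0:+1/576 = 1/576
⇒ 3j(1 4 5; 0 0 0)² = 5/99, sgn -1
Racah Σ t=0..0: t=0:+1/40320 = 1/40320
⇒ 3j(1 4 5; 0 4 -4)² = 1/55, sgn -1
4πI² = N·(3j₀)²·(3jₘ)² = 3/11
I = +1·√(0.272727/4π) = 0.14731920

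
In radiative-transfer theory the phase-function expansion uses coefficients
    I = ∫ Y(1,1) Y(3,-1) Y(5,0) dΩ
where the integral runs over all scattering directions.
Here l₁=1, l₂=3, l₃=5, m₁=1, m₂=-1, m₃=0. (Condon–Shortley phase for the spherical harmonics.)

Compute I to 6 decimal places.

0.000000

l₃=5 ∉ [2,4] — triangle fails ⇒ I = 0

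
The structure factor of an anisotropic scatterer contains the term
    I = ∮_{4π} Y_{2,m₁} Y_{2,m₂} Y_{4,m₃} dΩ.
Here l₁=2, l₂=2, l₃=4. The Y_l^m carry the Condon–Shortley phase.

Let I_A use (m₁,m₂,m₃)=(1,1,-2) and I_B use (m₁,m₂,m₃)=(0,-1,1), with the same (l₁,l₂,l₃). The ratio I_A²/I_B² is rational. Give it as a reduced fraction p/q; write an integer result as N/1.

Same 2,2,4: normalisation and zero-m 3j drop out of the ratio.
A: Δ: 0! 4! 4! / 9! → 1/630; sum: t=0:+1/36 = 1/36; 3j²(2 2 4; 1 1 -2) = Δ·Π!·Σ² = 4/63  (sign +1)
B: Δ: 0! 4! 4! / 9! → 1/630; sum: t=0:+1/24 = 1/24; 3j²(2 2 4; 0 -1 1) = Δ·Π!·Σ² = 1/21  (sign -1)
I_A²/I_B² = (4/63)/(1/21) = 4/3

4/3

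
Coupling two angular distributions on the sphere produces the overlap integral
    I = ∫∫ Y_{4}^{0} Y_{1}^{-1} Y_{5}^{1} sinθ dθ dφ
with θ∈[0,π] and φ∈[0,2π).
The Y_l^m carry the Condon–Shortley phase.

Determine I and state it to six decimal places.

-0.190188

m-sum 0 ✓  L=10 even ✓  3≤5≤5 ✓
Π(2lᵢ+1) = 9×3×11 = 297
triangle coeff Δ(4,1,5) = 1/495
Σ_t [0,0]: t=0:+1/576 = 1/576
(3j)²=5/99 [(4 1 5; 0 0 0)], sign=-1
Σ_t [0,0]: t=0:+1/1152 = 1/1152
(3j)²=1/33 [(4 1 5; 0 -1 1)], sign=+1
⇒ 4πI² = 5/11
I = (-1)√(5/11/(4π)) = -0.19018827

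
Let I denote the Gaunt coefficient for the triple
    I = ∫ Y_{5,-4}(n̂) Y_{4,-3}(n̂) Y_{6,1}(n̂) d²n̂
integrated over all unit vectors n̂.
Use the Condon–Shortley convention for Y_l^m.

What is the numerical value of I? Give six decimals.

0.000000

Σmᵢ = -6 ≠ 0, so the φ-integral vanishes; I = 0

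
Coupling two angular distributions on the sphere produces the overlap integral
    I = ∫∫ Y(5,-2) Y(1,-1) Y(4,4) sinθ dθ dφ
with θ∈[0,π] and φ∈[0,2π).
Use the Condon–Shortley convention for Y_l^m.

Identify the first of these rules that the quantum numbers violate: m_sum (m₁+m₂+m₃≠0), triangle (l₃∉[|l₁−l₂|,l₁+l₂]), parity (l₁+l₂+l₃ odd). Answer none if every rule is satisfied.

azimuthal sum: -2 − 1 + 4 = 1  ✗
4 ≤ 4 ≤ 6 (triangle on l)
L = 5 + 1 + 4 = 10 (even)

m_sum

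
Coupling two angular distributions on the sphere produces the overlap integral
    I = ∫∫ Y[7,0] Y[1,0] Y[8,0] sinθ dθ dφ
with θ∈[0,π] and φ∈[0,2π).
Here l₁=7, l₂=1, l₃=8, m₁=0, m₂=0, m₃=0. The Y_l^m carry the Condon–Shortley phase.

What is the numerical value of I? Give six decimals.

Rules hold: Σm=0, L=16 even, 6≤8≤8.
N = 15·3·17 = 765
Δ = 0!·14!·2!/17! = 1/2040
Racah Σ t=0..0: t=0:+1/25401600 = 1/25401600
⇒ 3j(7 1 8; 0 0 0)² = 8/255, sgn +1
(m-triple is (0,0,0) — same symbol as above.)
4πI² = N·(3j₀)²·(3jₘ)² = 64/85
I = +1·√(0.752941/4π) = 0.24477981

0.244780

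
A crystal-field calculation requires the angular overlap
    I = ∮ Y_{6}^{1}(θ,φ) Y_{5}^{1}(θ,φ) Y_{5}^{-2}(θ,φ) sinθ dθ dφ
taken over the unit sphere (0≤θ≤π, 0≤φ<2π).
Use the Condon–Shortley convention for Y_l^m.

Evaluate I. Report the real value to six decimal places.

m-sum 0 ✓  L=16 even ✓  1≤5≤11 ✓
Π(2lᵢ+1) = 13×11×11 = 1573
triangle coeff Δ(6,5,5) = 1/28588560
Σ_t [1,5]: t=1:−1/345600 t=2:+1/13824 t=3:−1/5184 t=4:+1/13824 t=5:−1/345600 = -7/129600
(3j)²=80/7293 [(6 5 5; 0 0 0)], sign=+1
Σ_t [2,5]: t=2:+1/41472 t=3:−1/10368 t=4:+1/23040 t=5:−1/518400 = -1/32400
(3j)²=128/12155 [(6 5 5; 1 1 -2)], sign=+1
⇒ 4πI² = 2048/11271
I = (+1)√(2048/11271/(4π)) = 0.12024827

0.120248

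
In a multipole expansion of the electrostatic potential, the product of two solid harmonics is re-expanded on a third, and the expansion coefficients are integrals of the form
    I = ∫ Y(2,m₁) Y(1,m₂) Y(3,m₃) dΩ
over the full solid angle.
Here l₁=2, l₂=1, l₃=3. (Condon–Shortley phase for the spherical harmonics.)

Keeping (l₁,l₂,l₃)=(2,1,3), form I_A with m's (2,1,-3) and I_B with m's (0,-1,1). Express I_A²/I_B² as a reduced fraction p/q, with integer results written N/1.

l's match ⇒ only the (l;m) 3-j factors differ between A and B.
A: triangle coeff Δ(2,1,3) = 1/105; Σ_t [0,0]: t=0:+1/48 = 1/48; (3j)²=1/7 [(2 1 3; 2 1 -3)], sign=+1
B: triangle coeff Δ(2,1,3) = 1/105; Σ_t [0,0]: t=0:+1/8 = 1/8; (3j)²=2/35 [(2 1 3; 0 -1 1)], sign=+1
I_A²/I_B² = (1/7)/(2/35) = 5/2

5/2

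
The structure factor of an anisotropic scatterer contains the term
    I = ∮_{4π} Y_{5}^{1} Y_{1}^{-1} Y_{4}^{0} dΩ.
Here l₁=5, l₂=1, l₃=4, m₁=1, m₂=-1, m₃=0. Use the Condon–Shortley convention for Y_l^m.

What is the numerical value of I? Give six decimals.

-0.190188

m-sum 0 ✓  L=10 even ✓  4≤4≤6 ✓
Π(2lᵢ+1) = 11×3×9 = 297
triangle coeff Δ(5,1,4) = 1/495
Σ_t [1,1]: t=1:−1/576 = -1/576
(3j)²=5/99 [(5 1 4; 0 0 0)], sign=-1
Σ_t [0,0]: t=0:+1/1152 = 1/1152
(3j)²=1/33 [(5 1 4; 1 -1 0)], sign=+1
⇒ 4πI² = 5/11
I = (-1)√(5/11/(4π)) = -0.19018827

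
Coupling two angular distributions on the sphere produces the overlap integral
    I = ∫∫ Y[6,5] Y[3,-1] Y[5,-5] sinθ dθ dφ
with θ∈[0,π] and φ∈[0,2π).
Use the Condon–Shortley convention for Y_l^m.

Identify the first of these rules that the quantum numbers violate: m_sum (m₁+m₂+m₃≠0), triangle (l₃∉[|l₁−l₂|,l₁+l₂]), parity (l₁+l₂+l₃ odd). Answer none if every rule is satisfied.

m_sum

azimuthal sum: 5 − 1 − 5 = -1  ✗
3 ≤ 5 ≤ 9 (triangle on l)
L = 6 + 3 + 5 = 14 (even)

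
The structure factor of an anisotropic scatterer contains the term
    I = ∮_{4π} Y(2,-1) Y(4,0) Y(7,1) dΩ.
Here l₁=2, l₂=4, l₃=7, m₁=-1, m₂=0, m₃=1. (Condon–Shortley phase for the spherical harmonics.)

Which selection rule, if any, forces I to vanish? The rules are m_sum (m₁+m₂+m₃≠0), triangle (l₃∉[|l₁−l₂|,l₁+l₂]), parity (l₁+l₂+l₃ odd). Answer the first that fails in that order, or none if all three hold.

azimuthal sum: -1 + 0 + 1 = 0  ✓
2 ≤ 7 ≤ 6 (triangle on l)  ✗
L = 2 + 4 + 7 = 13 (odd)

triangle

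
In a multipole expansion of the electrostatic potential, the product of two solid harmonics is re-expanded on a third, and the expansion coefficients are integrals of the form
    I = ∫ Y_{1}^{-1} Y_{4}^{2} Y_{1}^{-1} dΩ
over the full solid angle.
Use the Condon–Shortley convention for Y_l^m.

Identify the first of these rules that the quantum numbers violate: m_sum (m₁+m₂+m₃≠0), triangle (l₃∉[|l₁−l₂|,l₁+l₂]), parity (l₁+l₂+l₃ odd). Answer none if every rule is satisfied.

triangle

Σmᵢ = 0  ✓
l₃∈[|l₁−l₂|,l₁+l₂]=[3,5], have l₃=1  ✗
Σlᵢ = 6 ⇒ even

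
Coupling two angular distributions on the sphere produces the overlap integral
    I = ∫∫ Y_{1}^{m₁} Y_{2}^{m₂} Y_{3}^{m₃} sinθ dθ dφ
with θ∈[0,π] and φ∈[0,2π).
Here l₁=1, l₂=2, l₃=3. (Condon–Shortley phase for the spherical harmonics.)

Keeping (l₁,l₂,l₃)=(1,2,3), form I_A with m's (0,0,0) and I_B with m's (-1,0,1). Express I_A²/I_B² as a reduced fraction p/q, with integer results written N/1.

Shared (l₁,l₂,l₃)=(1,2,3): N and (l;000)² cancel in I_A²/I_B².
A: Δ = 0!·2!·4!/7! = 1/105; Racah Σ t=0..0: t=0:+1/4 = 1/4; ⇒ 3j(1 2 3; 0 0 0)² = 3/35, sgn -1
B: Δ = 0!·2!·4!/7! = 1/105; Racah Σ t=0..0: t=0:+1/8 = 1/8; ⇒ 3j(1 2 3; -1 0 1)² = 2/35, sgn +1
I_A²/I_B² = (3/35)/(2/35) = 3/2

3/2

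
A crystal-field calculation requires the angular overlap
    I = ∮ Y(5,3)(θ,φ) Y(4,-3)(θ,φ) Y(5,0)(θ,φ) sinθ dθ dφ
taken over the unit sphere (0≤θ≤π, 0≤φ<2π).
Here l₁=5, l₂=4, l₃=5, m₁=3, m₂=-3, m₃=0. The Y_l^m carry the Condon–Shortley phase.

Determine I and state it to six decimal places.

Rules hold: Σm=0, L=14 even, 1≤5≤9.
N = 11·9·11 = 1089
Δ = 4!·6!·4!/15! = 1/3153150
Racah Σ t=0..4: t=0:+1/69120 t=1:−1/1728 t=2:+1/576 t=3:−1/1728 t=4:+1/69120 = 7/11520
⇒ 3j(5 4 5; 0 0 0)² = 2/143, sgn -1
Racah Σ t=0..1: t=0:+1/6912 t=1:−1/17280 = 1/11520
⇒ 3j(5 4 5; 3 -3 0)² = 2/143, sgn -1
4πI² = N·(3j₀)²·(3jₘ)² = 36/169
I = +1·√(0.213018/4π) = 0.13019760

0.130198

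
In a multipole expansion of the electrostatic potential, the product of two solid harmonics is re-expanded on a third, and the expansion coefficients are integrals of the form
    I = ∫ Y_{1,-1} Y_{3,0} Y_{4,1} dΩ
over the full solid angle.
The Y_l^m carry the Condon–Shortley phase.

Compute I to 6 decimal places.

Rules hold: Σm=0, L=8 even, 2≤4≤4.
N = 3·7·9 = 189
Δ = 0!·2!·6!/9! = 1/252
Racah Σ t=0..0: t=0:+1/36 = 1/36
⇒ 3j(1 3 4; 0 0 0)² = 4/63, sgn +1
Racah Σ t=0..0: t=0:+1/72 = 1/72
⇒ 3j(1 3 4; -1 0 1)² = 5/126, sgn -1
4πI² = N·(3j₀)²·(3jₘ)² = 10/21
I = -1·√(0.47619/4π) = -0.19466390

-0.194664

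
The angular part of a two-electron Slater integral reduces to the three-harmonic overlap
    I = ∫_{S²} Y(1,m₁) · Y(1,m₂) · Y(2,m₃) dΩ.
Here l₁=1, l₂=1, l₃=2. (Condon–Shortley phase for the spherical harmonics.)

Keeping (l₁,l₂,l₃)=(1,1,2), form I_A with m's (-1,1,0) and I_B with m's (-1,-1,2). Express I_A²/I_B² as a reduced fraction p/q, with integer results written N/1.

l's match ⇒ only the (l;m) 3-j factors differ between A and B.
A: triangle coeff Δ(1,1,2) = 1/30; Σ_t [0,0]: t=0:+1/4 = 1/4; (3j)²=1/30 [(1 1 2; -1 1 0)], sign=+1
B: triangle coeff Δ(1,1,2) = 1/30; Σ_t [0,0]: t=0:+1/4 = 1/4; (3j)²=1/5 [(1 1 2; -1 -1 2)], sign=+1
I_A²/I_B² = (1/30)/(1/5) = 1/6

1/6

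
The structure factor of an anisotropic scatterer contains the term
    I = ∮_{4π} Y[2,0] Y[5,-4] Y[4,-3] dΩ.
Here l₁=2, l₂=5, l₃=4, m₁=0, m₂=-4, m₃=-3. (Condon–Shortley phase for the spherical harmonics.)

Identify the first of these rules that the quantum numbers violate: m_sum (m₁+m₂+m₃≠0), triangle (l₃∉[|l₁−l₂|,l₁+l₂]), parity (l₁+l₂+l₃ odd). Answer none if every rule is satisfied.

azimuthal sum: 0 − 4 − 3 = -7  ✗
3 ≤ 4 ≤ 7 (triangle on l)
L = 2 + 5 + 4 = 11 (odd)

m_sum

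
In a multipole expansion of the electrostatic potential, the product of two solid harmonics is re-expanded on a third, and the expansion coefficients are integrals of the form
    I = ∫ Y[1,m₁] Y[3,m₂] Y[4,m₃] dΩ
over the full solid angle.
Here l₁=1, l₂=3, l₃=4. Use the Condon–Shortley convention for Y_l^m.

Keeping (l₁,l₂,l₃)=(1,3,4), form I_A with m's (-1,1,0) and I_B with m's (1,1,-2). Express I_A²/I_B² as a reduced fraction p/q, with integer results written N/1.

2/5

Same 1,3,4: normalisation and zero-m 3j drop out of the ratio.
A: Δ: 0! 2! 6! / 9! → 1/252; sum: t=0:+1/96 = 1/96; 3j²(1 3 4; -1 1 0) = Δ·Π!·Σ² = 1/42  (sign +1)
B: Δ: 0! 2! 6! / 9! → 1/252; sum: t=0:+1/96 = 1/96; 3j²(1 3 4; 1 1 -2) = Δ·Π!·Σ² = 5/84  (sign +1)
I_A²/I_B² = (1/42)/(5/84) = 2/5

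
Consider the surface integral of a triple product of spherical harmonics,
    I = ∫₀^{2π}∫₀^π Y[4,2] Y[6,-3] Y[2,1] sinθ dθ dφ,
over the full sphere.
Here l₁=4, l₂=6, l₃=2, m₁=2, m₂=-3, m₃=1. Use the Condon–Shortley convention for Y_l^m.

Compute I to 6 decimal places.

m-sum 0 ✓  L=12 even ✓  2≤2≤10 ✓
Π(2lᵢ+1) = 9×13×5 = 585
triangle coeff Δ(4,6,2) = 1/6435
Σ_t [4,4]: t=4:+1/2304 = 1/2304
(3j)²=5/143 [(4 6 2; 0 0 0)], sign=+1
Σ_t [2,2]: t=2:+1/8640 = 1/8640
(3j)²=28/715 [(4 6 2; 2 -3 1)], sign=-1
⇒ 4πI² = 1260/1573
I = (-1)√(1260/1573/(4π)) = -0.25247360

-0.252474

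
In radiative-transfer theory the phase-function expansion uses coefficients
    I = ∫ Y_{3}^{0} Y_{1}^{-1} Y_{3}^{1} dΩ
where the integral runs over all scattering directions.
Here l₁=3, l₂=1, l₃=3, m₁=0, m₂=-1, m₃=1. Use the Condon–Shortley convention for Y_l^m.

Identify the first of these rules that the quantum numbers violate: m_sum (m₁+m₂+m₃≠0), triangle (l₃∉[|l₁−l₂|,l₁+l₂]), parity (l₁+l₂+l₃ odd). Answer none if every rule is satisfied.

azimuthal sum: 0 − 1 + 1 = 0  ✓
2 ≤ 3 ≤ 4 (triangle on l)  ✓
L = 3 + 1 + 3 = 7 (odd)  ✗

parity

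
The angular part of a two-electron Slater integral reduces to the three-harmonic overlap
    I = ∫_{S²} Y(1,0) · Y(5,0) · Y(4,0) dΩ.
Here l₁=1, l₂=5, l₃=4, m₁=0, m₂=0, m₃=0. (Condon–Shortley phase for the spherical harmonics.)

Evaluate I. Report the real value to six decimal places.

m-sum 0 ✓  L=10 even ✓  4≤4≤6 ✓
Π(2lᵢ+1) = 3×11×9 = 297
triangle coeff Δ(1,5,4) = 1/495
Σ_t [1,1]: t=1:−1/576 = -1/576
(3j)²=5/99 [(1 5 4; 0 0 0)], sign=-1
(m-triple is (0,0,0) — same symbol as above.)
⇒ 4πI² = 25/33
I = (+1)√(25/33/(4π)) = 0.24553200

0.245532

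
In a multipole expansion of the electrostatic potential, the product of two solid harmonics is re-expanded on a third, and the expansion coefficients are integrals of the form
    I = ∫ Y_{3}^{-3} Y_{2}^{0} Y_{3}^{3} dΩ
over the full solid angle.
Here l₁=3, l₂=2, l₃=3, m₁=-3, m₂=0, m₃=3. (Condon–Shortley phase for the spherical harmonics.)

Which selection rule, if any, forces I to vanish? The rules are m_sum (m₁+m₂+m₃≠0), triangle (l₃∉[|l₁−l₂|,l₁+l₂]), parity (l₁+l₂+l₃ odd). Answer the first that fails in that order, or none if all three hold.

none

azimuthal sum: -3 + 0 + 3 = 0  ✓
1 ≤ 3 ≤ 5 (triangle on l)  ✓
L = 3 + 2 + 3 = 8 (even)  ✓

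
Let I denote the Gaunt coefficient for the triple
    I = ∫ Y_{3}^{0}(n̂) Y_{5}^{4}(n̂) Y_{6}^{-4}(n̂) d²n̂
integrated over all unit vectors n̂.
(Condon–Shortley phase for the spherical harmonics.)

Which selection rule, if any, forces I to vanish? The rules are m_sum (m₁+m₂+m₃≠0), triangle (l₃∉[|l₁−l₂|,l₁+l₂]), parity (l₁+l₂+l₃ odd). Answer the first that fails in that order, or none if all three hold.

none

Σmᵢ = 0  ✓
l₃∈[|l₁−l₂|,l₁+l₂]=[2,8], have l₃=6  ✓
Σlᵢ = 14 ⇒ even  ✓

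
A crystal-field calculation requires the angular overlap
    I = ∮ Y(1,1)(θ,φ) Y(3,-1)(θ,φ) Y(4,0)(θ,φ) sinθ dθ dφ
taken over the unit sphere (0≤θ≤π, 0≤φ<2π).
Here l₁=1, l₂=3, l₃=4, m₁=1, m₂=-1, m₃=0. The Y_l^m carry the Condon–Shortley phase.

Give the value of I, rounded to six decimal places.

0.150786

Checks pass: Σm=0; 8 even; l₃=4∈[2,4].
(2·1+1)(2·3+1)(2·4+1) = 189
Δ: 0! 2! 6! / 9! → 1/252
sum: t=0:+1/36 = 1/36
3j²(1 3 4; 0 0 0) = Δ·Π!·Σ² = 4/63  (sign +1)
sum: t=0:+1/96 = 1/96
3j²(1 3 4; 1 -1 0) = Δ·Π!·Σ² = 1/42  (sign +1)
combine: 4πI² = 189·4/63·1/42 = 2/7
take √, sign +1: I = 0.15078601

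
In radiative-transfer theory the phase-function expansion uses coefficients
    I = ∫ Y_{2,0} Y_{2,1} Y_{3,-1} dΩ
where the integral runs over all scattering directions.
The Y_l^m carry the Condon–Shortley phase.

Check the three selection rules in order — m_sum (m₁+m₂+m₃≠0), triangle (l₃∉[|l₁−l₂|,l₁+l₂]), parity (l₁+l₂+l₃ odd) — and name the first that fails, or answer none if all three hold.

m₁+m₂+m₃ = 0 + 1 − 1 = 0  ✓
triangle: |2−2|=0 ≤ l₃=3 ≤ 2+2=4  ✓
parity: l₁+l₂+l₃ = 7 is odd  ✗

parity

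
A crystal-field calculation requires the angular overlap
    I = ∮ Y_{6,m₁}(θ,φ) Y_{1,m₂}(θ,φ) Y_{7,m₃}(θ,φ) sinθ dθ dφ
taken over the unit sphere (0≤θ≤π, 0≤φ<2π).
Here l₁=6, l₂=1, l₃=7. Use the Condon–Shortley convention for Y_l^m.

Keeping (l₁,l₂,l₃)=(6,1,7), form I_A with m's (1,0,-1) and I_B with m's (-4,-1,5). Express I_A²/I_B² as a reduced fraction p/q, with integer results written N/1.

8/11

Shared (l₁,l₂,l₃)=(6,1,7): N and (l;000)² cancel in I_A²/I_B².
A: Δ = 0!·12!·2!/15! = 1/1365; Racah Σ t=0..0: t=0:+1/604800 = 1/604800; ⇒ 3j(6 1 7; 1 0 -1)² = 16/455, sgn +1
B: Δ = 0!·12!·2!/15! = 1/1365; Racah Σ t=0..0: t=0:+1/14515200 = 1/14515200; ⇒ 3j(6 1 7; -4 -1 5)² = 22/455, sgn +1
I_A²/I_B² = (16/455)/(22/455) = 8/11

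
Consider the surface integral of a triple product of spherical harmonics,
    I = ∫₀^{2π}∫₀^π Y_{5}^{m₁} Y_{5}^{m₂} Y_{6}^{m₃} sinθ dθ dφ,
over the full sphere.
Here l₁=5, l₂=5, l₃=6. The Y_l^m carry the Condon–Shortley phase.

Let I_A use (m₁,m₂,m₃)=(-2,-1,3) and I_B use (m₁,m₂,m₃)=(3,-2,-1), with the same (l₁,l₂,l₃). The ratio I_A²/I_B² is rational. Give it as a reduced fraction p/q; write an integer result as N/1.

Shared (l₁,l₂,l₃)=(5,5,6): N and (l;000)² cancel in I_A²/I_B².
A: Δ = 4!·6!·6!/17! = 1/28588560; Racah Σ t=1..4: t=1:−1/155520 t=2:+1/23040 t=3:−1/34560 t=4:+1/622080 = 1/103680; ⇒ 3j(5 5 6; -2 -1 3)² = 9/2431, sgn -1
B: Δ = 4!·6!·6!/17! = 1/28588560; Racah Σ t=0..2: t=0:+1/41472 t=1:−1/34560 t=2:+1/345600 = -1/518400; ⇒ 3j(5 5 6; 3 -2 -1)² = 7/36465, sgn +1
I_A²/I_B² = (9/2431)/(7/36465) = 135/7

135/7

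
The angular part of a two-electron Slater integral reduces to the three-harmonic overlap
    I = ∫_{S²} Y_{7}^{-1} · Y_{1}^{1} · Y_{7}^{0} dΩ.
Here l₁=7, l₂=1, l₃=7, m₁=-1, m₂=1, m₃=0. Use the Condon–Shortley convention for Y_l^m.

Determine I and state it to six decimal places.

0.000000

l₁+l₂+l₃=15 is odd: 3j(l;000)=0 ⇒ I=0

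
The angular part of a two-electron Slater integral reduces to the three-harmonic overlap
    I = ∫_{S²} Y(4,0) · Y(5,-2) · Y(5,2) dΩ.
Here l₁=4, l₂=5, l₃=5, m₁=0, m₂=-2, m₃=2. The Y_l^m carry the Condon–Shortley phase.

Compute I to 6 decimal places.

-0.021700

Rules hold: Σm=0, L=14 even, 1≤5≤9.
N = 9·11·11 = 1089
Δ = 4!·4!·6!/15! = 1/3153150
Racah Σ t=0..4: t=0:+1/69120 t=1:−1/1728 t=2:+1/576 t=3:−1/1728 t=4:+1/69120 = 7/11520
⇒ 3j(4 5 5; 0 0 0)² = 2/143, sgn -1
Racah Σ t=0..3: t=0:+1/20736 t=1:−1/1728 t=2:+1/1920 t=3:−1/25920 = -1/20736
⇒ 3j(4 5 5; 0 -2 2)² = 1/2574, sgn +1
4πI² = N·(3j₀)²·(3jₘ)² = 1/169
I = -1·√(0.00591716/4π) = -0.02169960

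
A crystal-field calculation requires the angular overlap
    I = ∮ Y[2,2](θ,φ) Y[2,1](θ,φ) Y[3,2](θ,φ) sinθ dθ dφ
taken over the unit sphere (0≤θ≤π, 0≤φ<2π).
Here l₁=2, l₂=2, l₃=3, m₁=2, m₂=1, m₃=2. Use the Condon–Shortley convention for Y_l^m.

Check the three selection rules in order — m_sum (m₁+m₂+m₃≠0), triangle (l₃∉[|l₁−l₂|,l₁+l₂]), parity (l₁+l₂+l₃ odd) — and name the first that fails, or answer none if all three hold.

Σmᵢ = 5  ✗
l₃∈[|l₁−l₂|,l₁+l₂]=[0,4], have l₃=3
Σlᵢ = 7 ⇒ odd

m_sum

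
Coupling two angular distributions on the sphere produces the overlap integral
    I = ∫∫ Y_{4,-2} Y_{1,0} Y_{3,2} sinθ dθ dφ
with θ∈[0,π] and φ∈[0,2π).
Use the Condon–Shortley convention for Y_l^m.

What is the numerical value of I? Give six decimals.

Checks pass: Σm=0; 8 even; l₃=3∈[3,5].
(2·4+1)(2·1+1)(2·3+1) = 189
Δ: 2! 6! 0! / 9! → 1/252
sum: t=1:−1/36 = -1/36
3j²(4 1 3; 0 0 0) = Δ·Π!·Σ² = 4/63  (sign +1)
sum: t=1:−1/120 = -1/120
3j²(4 1 3; -2 0 2) = Δ·Π!·Σ² = 1/21  (sign +1)
combine: 4πI² = 189·4/63·1/21 = 4/7
take √, sign +1: I = 0.21324362

0.213244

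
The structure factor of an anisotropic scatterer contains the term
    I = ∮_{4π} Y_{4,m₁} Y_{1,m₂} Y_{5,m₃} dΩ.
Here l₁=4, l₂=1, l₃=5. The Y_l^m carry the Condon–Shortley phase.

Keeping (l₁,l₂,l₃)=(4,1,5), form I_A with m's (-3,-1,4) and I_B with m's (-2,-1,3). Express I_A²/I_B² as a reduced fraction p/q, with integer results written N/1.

9/7

l's match ⇒ only the (l;m) 3-j factors differ between A and B.
A: triangle coeff Δ(4,1,5) = 1/495; Σ_t [0,0]: t=0:+1/10080 = 1/10080; (3j)²=4/55 [(4 1 5; -3 -1 4)], sign=-1
B: triangle coeff Δ(4,1,5) = 1/495; Σ_t [0,0]: t=0:+1/2880 = 1/2880; (3j)²=28/495 [(4 1 5; -2 -1 3)], sign=+1
I_A²/I_B² = (4/55)/(28/495) = 9/7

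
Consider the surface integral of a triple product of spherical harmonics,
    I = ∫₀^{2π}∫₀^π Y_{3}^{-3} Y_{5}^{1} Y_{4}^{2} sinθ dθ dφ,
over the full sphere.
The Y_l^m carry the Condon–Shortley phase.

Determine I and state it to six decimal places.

0.143662

Rules hold: Σm=0, L=12 even, 2≤4≤8.
N = 7·11·9 = 693
Δ = 4!·2!·6!/13! = 1/180180
Racah Σ t=1..3: t=1:−1/576 t=2:+1/144 t=3:−1/576 = 1/288
⇒ 3j(3 5 4; 0 0 0)² = 20/1001, sgn +1
Racah Σ t=4..4: t=4:+1/2304 = 1/2304
⇒ 3j(3 5 4; -3 1 2)² = 75/4004, sgn +1
4πI² = N·(3j₀)²·(3jₘ)² = 3375/13013
I = +1·√(0.259356/4π) = 0.14366244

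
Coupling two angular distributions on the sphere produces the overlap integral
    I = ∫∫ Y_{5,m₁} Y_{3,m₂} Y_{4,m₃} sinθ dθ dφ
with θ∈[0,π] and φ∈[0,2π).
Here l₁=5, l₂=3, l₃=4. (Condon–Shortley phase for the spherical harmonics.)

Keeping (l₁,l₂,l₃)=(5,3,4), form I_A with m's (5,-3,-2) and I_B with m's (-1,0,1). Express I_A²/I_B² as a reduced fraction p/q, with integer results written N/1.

525/361

Same 5,3,4: normalisation and zero-m 3j drop out of the ratio.
A: Δ: 4! 6! 2! / 13! → 1/180180; sum: t=0:+1/34560 = 1/34560; 3j²(5 3 4; 5 -3 -2) = Δ·Π!·Σ² = 5/286  (sign +1)
B: Δ: 4! 6! 2! / 13! → 1/180180; sum: t=1:−1/1440 t=2:+1/192 t=3:−1/432 = 19/8640; 3j²(5 3 4; -1 0 1) = Δ·Π!·Σ² = 361/30030  (sign -1)
I_A²/I_B² = (5/286)/(361/30030) = 525/361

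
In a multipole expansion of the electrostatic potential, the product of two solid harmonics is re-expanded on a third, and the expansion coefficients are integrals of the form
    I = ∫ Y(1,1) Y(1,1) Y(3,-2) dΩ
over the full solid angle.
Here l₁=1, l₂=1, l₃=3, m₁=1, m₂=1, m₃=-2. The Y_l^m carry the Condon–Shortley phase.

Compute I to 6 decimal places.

|1−1|≤3≤1+1 violated ⇒ I = 0

0.000000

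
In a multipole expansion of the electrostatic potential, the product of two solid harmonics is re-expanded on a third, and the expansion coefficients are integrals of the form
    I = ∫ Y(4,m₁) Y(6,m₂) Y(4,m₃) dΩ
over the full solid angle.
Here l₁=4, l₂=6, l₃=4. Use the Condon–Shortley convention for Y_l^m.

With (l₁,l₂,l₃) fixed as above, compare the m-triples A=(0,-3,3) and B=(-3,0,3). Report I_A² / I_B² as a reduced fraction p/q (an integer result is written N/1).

300/289

Shared (l₁,l₂,l₃)=(4,6,4): N and (l;000)² cancel in I_A²/I_B².
A: Δ = 6!·2!·6!/15! = 1/1261260; Racah Σ t=2..3: t=2:+1/11520 t=3:−1/25920 = 1/20736; ⇒ 3j(4 6 4; 0 -3 3)² = 5/429, sgn -1
B: Δ = 6!·2!·6!/15! = 1/1261260; Racah Σ t=5..6: t=5:−1/28800 t=6:+1/518400 = -17/518400; ⇒ 3j(4 6 4; -3 0 3)² = 289/25740, sgn +1
I_A²/I_B² = (5/429)/(289/25740) = 300/289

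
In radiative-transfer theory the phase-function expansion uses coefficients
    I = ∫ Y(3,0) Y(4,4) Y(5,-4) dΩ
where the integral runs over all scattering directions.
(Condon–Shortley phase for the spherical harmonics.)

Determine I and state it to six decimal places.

-0.207724

Checks pass: Σm=0; 12 even; l₃=5∈[1,7].
(2·3+1)(2·4+1)(2·5+1) = 693
Δ: 2! 4! 6! / 13! → 1/180180
sum: t=0:+1/576 t=1:−1/144 t=2:+1/576 = -1/288
3j²(3 4 5; 0 0 0) = Δ·Π!·Σ² = 20/1001  (sign +1)
sum: t=2:+1/8640 = 1/8640
3j²(3 4 5; 0 4 -4) = Δ·Π!·Σ² = 28/715  (sign -1)
combine: 4πI² = 693·20/1001·28/715 = 1008/1859
take √, sign -1: I = -0.20772350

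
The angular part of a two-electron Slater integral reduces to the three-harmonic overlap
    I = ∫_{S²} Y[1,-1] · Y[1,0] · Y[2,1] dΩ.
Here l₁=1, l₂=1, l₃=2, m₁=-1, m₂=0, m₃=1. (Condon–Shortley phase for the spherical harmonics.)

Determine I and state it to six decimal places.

-0.218510

m-sum 0 ✓  L=4 even ✓  0≤2≤2 ✓
Π(2lᵢ+1) = 3×3×5 = 45
triangle coeff Δ(1,1,2) = 1/30
Σ_t [0,0]: t=0:+1/1 = 1/1
(3j)²=2/15 [(1 1 2; 0 0 0)], sign=+1
Σ_t [0,0]: t=0:+1/2 = 1/2
(3j)²=1/10 [(1 1 2; -1 0 1)], sign=-1
⇒ 4πI² = 3/5
I = (-1)√(3/5/(4π)) = -0.21850969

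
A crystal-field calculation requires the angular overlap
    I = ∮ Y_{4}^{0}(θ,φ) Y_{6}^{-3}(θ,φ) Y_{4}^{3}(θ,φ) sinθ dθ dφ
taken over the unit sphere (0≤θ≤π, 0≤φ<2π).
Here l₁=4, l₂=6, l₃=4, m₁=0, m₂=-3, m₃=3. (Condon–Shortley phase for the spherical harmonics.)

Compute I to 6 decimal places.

Rules hold: Σm=0, L=14 even, 2≤4≤10.
N = 9·13·9 = 1053
Δ = 6!·2!·6!/15! = 1/1261260
Racah Σ t=2..4: t=2:+1/4608 t=3:−1/1296 t=4:+1/4608 = -7/20736
⇒ 3j(4 6 4; 0 0 0)² = 20/1287, sgn -1
Racah Σ t=2..3: t=2:+1/11520 t=3:−1/25920 = 1/20736
⇒ 3j(4 6 4; 0 -3 3)² = 5/429, sgn -1
4πI² = N·(3j₀)²·(3jₘ)² = 300/1573
I = +1·√(0.190718/4π) = 0.12319450

0.123195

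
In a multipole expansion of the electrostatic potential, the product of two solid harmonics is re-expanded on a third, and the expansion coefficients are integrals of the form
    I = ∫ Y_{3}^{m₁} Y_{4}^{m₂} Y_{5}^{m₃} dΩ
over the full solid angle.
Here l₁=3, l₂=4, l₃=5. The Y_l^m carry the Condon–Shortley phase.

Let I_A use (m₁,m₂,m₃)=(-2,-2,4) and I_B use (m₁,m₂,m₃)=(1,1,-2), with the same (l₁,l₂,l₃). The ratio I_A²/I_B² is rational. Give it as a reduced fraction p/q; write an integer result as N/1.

15/16

l's match ⇒ only the (l;m) 3-j factors differ between A and B.
A: triangle coeff Δ(3,4,5) = 1/180180; Σ_t [1,2]: t=1:−1/2880 t=2:+1/8640 = -1/4320; (3j)²=8/429 [(3 4 5; -2 -2 4)], sign=+1
B: triangle coeff Δ(3,4,5) = 1/180180; Σ_t [0,2]: t=0:+1/960 t=1:−1/288 t=2:+1/1728 = -1/540; (3j)²=128/6435 [(3 4 5; 1 1 -2)], sign=+1
I_A²/I_B² = (8/429)/(128/6435) = 15/16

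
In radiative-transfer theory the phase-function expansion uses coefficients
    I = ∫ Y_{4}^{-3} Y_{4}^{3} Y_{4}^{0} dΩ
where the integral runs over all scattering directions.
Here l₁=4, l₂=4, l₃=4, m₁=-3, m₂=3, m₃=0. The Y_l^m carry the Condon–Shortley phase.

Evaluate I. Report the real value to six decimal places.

0.159788

Rules hold: Σm=0, L=12 even, 0≤4≤8.
N = 9·9·9 = 729
Δ = 4!·4!·4!/13! = 1/450450
Racah Σ t=0..4: t=0:+1/13824 t=1:−1/216 t=2:+1/64 t=3:−1/216 t=4:+1/13824 = 5/768
⇒ 3j(4 4 4; 0 0 0)² = 18/1001, sgn +1
Racah Σ t=3..4: t=3:−1/3456 t=4:+1/864 = 1/1152
⇒ 3j(4 4 4; -3 3 0)² = 7/286, sgn +1
4πI² = N·(3j₀)²·(3jₘ)² = 6561/20449
I = +1·√(0.320847/4π) = 0.15978796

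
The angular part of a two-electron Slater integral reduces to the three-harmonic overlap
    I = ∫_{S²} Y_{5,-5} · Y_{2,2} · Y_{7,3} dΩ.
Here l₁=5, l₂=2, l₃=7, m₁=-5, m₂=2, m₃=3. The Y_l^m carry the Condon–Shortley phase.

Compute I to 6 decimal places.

Rules hold: Σm=0, L=14 even, 3≤7≤7.
N = 11·5·15 = 825
Δ = 0!·10!·4!/15! = 1/15015
Racah Σ t=0..0: t=0:+1/57600 = 1/57600
⇒ 3j(5 2 7; 0 0 0)² = 21/715, sgn -1
Racah Σ t=0..0: t=0:+1/87091200 = 1/87091200
⇒ 3j(5 2 7; -5 2 3)² = 1/15015, sgn +1
4πI² = N·(3j₀)²·(3jₘ)² = 3/1859
I = -1·√(0.00161377/4π) = -0.01133225

-0.011332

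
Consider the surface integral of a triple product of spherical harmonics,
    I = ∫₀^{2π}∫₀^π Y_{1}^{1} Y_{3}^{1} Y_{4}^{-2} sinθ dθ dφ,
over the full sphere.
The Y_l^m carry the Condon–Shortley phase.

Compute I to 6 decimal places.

Checks pass: Σm=0; 8 even; l₃=4∈[2,4].
(2·1+1)(2·3+1)(2·4+1) = 189
Δ: 0! 2! 6! / 9! → 1/252
sum: t=0:+1/36 = 1/36
3j²(1 3 4; 0 0 0) = Δ·Π!·Σ² = 4/63  (sign +1)
sum: t=0:+1/96 = 1/96
3j²(1 3 4; 1 1 -2) = Δ·Π!·Σ² = 5/84  (sign +1)
combine: 4πI² = 189·4/63·5/84 = 5/7
take √, sign +1: I = 0.23841361

0.238414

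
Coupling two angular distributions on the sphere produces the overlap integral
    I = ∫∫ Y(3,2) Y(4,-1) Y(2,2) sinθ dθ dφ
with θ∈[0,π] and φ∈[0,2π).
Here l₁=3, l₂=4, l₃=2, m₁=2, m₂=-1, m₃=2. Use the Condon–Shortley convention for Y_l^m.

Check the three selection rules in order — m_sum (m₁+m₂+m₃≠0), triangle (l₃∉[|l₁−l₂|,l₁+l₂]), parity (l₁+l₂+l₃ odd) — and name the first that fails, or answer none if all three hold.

Σmᵢ = 3  ✗
l₃∈[|l₁−l₂|,l₁+l₂]=[1,7], have l₃=2
Σlᵢ = 9 ⇒ odd

m_sum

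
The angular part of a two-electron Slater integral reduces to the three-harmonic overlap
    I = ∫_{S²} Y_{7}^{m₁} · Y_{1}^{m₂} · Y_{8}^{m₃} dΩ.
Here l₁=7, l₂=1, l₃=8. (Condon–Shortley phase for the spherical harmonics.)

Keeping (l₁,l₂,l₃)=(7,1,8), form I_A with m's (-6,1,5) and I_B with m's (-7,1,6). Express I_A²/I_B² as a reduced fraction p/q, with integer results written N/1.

l's match ⇒ only the (l;m) 3-j factors differ between A and B.
A: triangle coeff Δ(7,1,8) = 1/2040; Σ_t [0,0]: t=0:+1/12454041600 = 1/12454041600; (3j)²=1/680 [(7 1 8; -6 1 5)], sign=-1
B: triangle coeff Δ(7,1,8) = 1/2040; Σ_t [0,0]: t=0:+1/174356582400 = 1/174356582400; (3j)²=1/2040 [(7 1 8; -7 1 6)], sign=+1
I_A²/I_B² = (1/680)/(1/2040) = 3/1

3/1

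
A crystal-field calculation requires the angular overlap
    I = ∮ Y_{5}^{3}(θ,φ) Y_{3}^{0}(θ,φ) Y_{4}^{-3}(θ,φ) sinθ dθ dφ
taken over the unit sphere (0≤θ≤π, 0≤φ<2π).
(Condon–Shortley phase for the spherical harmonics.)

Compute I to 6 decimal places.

Checks pass: Σm=0; 12 even; l₃=4∈[2,8].
(2·5+1)(2·3+1)(2·4+1) = 693
Δ: 4! 6! 2! / 13! → 1/180180
sum: t=1:−1/576 t=2:+1/144 t=3:−1/576 = 1/288
3j²(5 3 4; 0 0 0) = Δ·Π!·Σ² = 20/1001  (sign +1)
sum: t=1:−1/1440 t=2:+1/2880 = -1/2880
3j²(5 3 4; 3 0 -3) = Δ·Π!·Σ² = 7/715  (sign +1)
combine: 4πI² = 693·20/1001·7/715 = 252/1859
take √, sign +1: I = 0.10386175

0.103862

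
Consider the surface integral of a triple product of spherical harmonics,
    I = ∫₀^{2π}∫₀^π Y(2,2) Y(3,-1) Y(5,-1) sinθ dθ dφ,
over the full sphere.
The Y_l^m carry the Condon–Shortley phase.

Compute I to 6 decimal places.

-0.092802

m-sum 0 ✓  L=10 even ✓  1≤5≤5 ✓
Π(2lᵢ+1) = 5×7×11 = 385
triangle coeff Δ(2,3,5) = 1/2310
Σ_t [0,0]: t=0:+1/144 = 1/144
(3j)²=10/231 [(2 3 5; 0 0 0)], sign=-1
Σ_t [0,0]: t=0:+1/1152 = 1/1152
(3j)²=1/154 [(2 3 5; 2 -1 -1)], sign=+1
⇒ 4πI² = 25/231
I = (-1)√(25/231/(4π)) = -0.09280237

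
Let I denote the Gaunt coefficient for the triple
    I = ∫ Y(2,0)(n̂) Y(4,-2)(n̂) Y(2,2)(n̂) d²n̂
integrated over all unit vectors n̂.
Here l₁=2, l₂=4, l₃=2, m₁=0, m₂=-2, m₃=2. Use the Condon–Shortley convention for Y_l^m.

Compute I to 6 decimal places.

Checks pass: Σm=0; 8 even; l₃=2∈[2,6].
(2·2+1)(2·4+1)(2·2+1) = 225
Δ: 4! 0! 4! / 9! → 1/630
sum: t=2:+1/16 = 1/16
3j²(2 4 2; 0 0 0) = Δ·Π!·Σ² = 2/35  (sign +1)
sum: t=2:+1/96 = 1/96
3j²(2 4 2; 0 -2 2) = Δ·Π!·Σ² = 1/42  (sign +1)
combine: 4πI² = 225·2/35·1/42 = 15/49
take √, sign +1: I = 0.15607835

0.156078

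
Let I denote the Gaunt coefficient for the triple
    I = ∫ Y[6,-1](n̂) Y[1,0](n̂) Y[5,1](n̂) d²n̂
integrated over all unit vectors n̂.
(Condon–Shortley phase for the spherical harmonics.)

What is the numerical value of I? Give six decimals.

m-sum 0 ✓  L=12 even ✓  5≤5≤7 ✓
Π(2lᵢ+1) = 13×3×11 = 429
triangle coeff Δ(6,1,5) = 1/858
Σ_t [1,1]: t=1:−1/14400 = -1/14400
(3j)²=6/143 [(6 1 5; 0 0 0)], sign=+1
Σ_t [1,1]: t=1:−1/17280 = -1/17280
(3j)²=35/858 [(6 1 5; -1 0 1)], sign=-1
⇒ 4πI² = 105/143
I = (-1)√(105/143/(4π)) = -0.24172507

-0.241725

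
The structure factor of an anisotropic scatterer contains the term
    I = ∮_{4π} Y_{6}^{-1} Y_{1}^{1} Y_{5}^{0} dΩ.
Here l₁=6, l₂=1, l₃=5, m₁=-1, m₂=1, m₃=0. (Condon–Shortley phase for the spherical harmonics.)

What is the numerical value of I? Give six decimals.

-0.187239

Rules hold: Σm=0, L=12 even, 5≤5≤7.
N = 13·3·11 = 429
Δ = 2!·10!·0!/13! = 1/858
Racah Σ t=1..1: t=1:−1/14400 = -1/14400
⇒ 3j(6 1 5; 0 0 0)² = 6/143, sgn +1
Racah Σ t=2..2: t=2:+1/28800 = 1/28800
⇒ 3j(6 1 5; -1 1 0)² = 7/286, sgn -1
4πI² = N·(3j₀)²·(3jₘ)² = 63/143
I = -1·√(0.440559/4π) = -0.18723944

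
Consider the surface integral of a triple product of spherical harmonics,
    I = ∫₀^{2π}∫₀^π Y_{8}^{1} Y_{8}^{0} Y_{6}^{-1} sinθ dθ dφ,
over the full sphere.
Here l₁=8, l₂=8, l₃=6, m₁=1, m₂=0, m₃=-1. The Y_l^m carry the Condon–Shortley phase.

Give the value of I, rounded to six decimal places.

Checks pass: Σm=0; 22 even; l₃=6∈[0,16].
(2·8+1)(2·8+1)(2·6+1) = 3757
Δ: 10! 6! 6! / 23! → 1/13742520792
sum: t=2:+1/41803776000 t=3:−1/435456000 t=4:+1/39813120 t=5:−1/18662400 t=6:+1/39813120 t=7:−1/435456000 t=8:+1/41803776000 = -11/1393459200
3j²(8 8 6; 0 0 0) = Δ·Π!·Σ² = 600/96577  (sign -1)
sum: t=2:+1/6967296000 t=3:−1/174182400 t=4:+1/29859840 t=5:−1/24883200 t=6:+1/99532800 t=7:−1/2612736000 = -11/4180377600
3j²(8 8 6; 1 0 -1) = Δ·Π!·Σ² = 175/193154  (sign +1)
combine: 4πI² = 3757·600/96577·175/193154 = 52500/2482597
take √, sign -1: I = -0.04102245

-0.041022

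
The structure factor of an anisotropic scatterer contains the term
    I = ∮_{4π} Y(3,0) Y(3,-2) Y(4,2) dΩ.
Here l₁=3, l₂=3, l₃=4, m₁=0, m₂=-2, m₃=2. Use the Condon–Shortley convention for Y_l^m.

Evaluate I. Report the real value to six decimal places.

-0.044418

Rules hold: Σm=0, L=10 even, 0≤4≤6.
N = 7·7·9 = 441
Δ = 2!·4!·4!/11! = 1/34650
Racah Σ t=0..2: t=0:+1/72 t=1:−1/16 t=2:+1/72 = -5/144
⇒ 3j(3 3 4; 0 0 0)² = 2/77, sgn -1
Racah Σ t=0..1: t=0:+1/72 t=1:−1/96 = 1/288
⇒ 3j(3 3 4; 0 -2 2)² = 1/462, sgn +1
4πI² = N·(3j₀)²·(3jₘ)² = 3/121
I = -1·√(0.0247934/4π) = -0.04441841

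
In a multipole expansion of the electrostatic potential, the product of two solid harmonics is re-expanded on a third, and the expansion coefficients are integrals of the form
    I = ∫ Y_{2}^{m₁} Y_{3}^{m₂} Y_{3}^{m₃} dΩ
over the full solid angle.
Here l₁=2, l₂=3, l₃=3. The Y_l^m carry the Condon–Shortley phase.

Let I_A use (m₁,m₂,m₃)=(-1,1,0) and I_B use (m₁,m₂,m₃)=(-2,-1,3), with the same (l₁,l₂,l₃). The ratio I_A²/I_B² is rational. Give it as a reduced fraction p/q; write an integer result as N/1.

Same 2,3,3: normalisation and zero-m 3j drop out of the ratio.
A: Δ: 2! 2! 4! / 9! → 1/3780; sum: t=1:−1/12 t=2:+1/8 = 1/24; 3j²(2 3 3; -1 1 0) = Δ·Π!·Σ² = 1/210  (sign -1)
B: Δ: 2! 2! 4! / 9! → 1/3780; sum: t=2:+1/96 = 1/96; 3j²(2 3 3; -2 -1 3) = Δ·Π!·Σ² = 1/42  (sign +1)
I_A²/I_B² = (1/210)/(1/42) = 1/5

1/5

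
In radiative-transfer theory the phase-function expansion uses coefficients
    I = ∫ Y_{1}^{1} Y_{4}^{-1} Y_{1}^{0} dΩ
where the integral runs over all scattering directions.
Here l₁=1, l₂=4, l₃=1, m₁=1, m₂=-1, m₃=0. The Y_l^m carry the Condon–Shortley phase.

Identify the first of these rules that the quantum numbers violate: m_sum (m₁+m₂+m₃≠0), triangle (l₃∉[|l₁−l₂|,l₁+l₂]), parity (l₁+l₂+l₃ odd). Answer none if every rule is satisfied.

m₁+m₂+m₃ = 1 − 1 + 0 = 0  ✓
triangle: |1−4|=3 ≤ l₃=1 ≤ 1+4=5  ✗
parity: l₁+l₂+l₃ = 6 is even

triangle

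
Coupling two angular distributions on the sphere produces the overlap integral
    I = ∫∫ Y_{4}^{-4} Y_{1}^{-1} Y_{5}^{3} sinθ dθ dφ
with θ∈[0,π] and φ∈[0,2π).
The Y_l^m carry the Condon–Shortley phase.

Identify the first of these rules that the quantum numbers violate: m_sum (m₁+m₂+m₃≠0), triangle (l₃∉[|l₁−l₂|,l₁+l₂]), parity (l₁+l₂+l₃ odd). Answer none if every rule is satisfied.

m_sum

m₁+m₂+m₃ = -4 − 1 + 3 = -2  ✗
triangle: |4−1|=3 ≤ l₃=5 ≤ 4+1=5
parity: l₁+l₂+l₃ = 10 is even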